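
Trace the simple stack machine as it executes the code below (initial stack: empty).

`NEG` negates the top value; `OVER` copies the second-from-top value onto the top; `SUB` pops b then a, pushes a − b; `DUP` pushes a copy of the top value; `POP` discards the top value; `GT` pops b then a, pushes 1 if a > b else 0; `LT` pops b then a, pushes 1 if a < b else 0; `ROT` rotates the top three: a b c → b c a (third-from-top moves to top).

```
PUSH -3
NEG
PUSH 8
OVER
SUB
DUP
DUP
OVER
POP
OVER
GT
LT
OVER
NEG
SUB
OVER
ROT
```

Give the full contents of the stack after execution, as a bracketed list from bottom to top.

[3, 5, 5, 5]

PUSH -3 → -3
NEG     → 3
PUSH 8  → 3 8
OVER    → 3 8 3
SUB     → 3 5
DUP     → 3 5 5
DUP     → 3 5 5 5
OVER    → 3 5 5 5 5
POP     → 3 5 5 5
OVER    → 3 5 5 5 5
GT      → 3 5 5 0
LT      → 3 5 0
OVER    → 3 5 0 5
NEG     → 3 5 0 -5
SUB     → 3 5 5
OVER    → 3 5 5 5
ROT     → 3 5 5 5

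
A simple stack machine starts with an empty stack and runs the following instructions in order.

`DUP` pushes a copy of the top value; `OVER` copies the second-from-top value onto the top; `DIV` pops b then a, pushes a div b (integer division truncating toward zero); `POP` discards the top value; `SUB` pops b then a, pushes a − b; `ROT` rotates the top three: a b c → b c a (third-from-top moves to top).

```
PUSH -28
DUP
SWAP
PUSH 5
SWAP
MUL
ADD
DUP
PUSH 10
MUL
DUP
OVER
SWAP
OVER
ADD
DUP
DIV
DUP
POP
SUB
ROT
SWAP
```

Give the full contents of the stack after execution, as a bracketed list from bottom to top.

[-1680, -168, -1681]

PUSH -28 -> [-28]
DUP      -> [-28, -28]
SWAP     -> [-28, -28]
PUSH 5   -> [-28, -28, 5]
SWAP     -> [-28, 5, -28]
MUL      -> [-28, -140]
ADD      -> [-168]
DUP      -> [-168, -168]
PUSH 10  -> [-168, -168, 10]
MUL      -> [-168, -1680]
DUP      -> [-168, -1680, -1680]
OVER     -> [-168, -1680, -1680, -1680]
SWAP     -> [-168, -1680, -1680, -1680]
OVER     -> [-168, -1680, -1680, -1680, -1680]
ADD      -> [-168, -1680, -1680, -3360]
DUP      -> [-168, -1680, -1680, -3360, -3360]
DIV      -> [-168, -1680, -1680, 1]
DUP      -> [-168, -1680, -1680, 1, 1]
POP      -> [-168, -1680, -1680, 1]
SUB      -> [-168, -1680, -1681]
ROT      -> [-1680, -1681, -168]
SWAP     -> [-1680, -168, -1681]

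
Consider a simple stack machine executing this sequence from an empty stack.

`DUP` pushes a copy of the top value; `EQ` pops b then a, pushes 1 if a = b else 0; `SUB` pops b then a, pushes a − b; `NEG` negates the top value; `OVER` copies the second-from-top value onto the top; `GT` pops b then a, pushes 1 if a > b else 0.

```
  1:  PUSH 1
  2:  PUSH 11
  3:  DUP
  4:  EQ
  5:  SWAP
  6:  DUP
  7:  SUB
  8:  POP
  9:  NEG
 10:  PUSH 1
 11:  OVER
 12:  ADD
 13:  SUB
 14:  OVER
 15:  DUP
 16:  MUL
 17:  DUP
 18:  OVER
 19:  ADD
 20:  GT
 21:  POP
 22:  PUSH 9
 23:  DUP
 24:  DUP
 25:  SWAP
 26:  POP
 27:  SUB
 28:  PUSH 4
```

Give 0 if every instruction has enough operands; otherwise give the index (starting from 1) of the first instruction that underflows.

PUSH 1  : 1
PUSH 11 : 1 11
DUP     : 1 11 11
EQ      : 1 1
SWAP    : 1 1
DUP     : 1 1 1
SUB     : 1 0
POP     : 1
NEG     : -1
PUSH 1  : -1 1
OVER    : -1 1 -1
ADD     : -1 0
SUB     : -1
OVER  — needs 2 operands, stack has 1 → underflow

14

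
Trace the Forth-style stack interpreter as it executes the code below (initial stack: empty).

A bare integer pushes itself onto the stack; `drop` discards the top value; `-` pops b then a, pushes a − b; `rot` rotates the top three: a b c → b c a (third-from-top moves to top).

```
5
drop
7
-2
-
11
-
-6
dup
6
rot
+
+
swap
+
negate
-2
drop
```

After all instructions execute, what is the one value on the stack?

5      -> [5]
drop   -> []
7      -> [7]
-2     -> [7, -2]
-      -> [9]
11     -> [9, 11]
-      -> [-2]
-6     -> [-2, -6]
dup    -> [-2, -6, -6]
6      -> [-2, -6, -6, 6]
rot    -> [-2, -6, 6, -6]
+      -> [-2, -6, 0]
+      -> [-2, -6]
swap   -> [-6, -2]
+      -> [-8]
negate -> [8]
-2     -> [8, -2]
drop   -> [8]

8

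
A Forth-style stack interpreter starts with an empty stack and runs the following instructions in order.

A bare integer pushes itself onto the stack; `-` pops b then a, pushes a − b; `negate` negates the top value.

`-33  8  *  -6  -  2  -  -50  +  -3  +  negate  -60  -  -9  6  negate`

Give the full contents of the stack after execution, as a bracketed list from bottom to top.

[373, -9, -6]

-33     -33
8       -33 8
*       -264
-6      -264 -6
-       -258
2       -258 2
-       -260
-50     -260 -50
+       -310
-3      -310 -3
+       -313
negate  313
-60     313 -60
-       373
-9      373 -9
6       373 -9 6
negate  373 -9 -6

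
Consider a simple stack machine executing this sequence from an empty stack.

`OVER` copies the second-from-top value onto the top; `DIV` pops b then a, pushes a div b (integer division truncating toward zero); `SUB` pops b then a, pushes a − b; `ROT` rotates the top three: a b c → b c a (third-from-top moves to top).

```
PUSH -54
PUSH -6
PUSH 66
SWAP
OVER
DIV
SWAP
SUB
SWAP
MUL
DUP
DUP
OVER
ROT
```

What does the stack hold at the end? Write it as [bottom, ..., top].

[3564, 3564, 3564, 3564]

PUSH -54 : [-54]
PUSH -6  : [-54, -6]
PUSH 66  : [-54, -6, 66]
SWAP     : [-54, 66, -6]
OVER     : [-54, 66, -6, 66]
DIV      : [-54, 66, 0]
SWAP     : [-54, 0, 66]
SUB      : [-54, -66]
SWAP     : [-66, -54]
MUL      : [3564]
DUP      : [3564, 3564]
DUP      : [3564, 3564, 3564]
OVER     : [3564, 3564, 3564, 3564]
ROT      : [3564, 3564, 3564, 3564]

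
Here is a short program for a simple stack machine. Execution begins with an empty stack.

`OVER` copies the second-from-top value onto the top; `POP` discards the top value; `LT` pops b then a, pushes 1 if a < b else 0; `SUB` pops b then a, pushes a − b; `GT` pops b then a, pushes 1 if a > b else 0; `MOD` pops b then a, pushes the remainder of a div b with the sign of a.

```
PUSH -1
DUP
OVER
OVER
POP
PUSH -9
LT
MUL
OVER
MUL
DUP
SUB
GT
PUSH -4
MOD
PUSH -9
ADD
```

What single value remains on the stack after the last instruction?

-9

PUSH -1  -1
DUP      -1 -1
OVER     -1 -1 -1
OVER     -1 -1 -1 -1
POP      -1 -1 -1
PUSH -9  -1 -1 -1 -9
LT       -1 -1 0
MUL      -1 0
OVER     -1 0 -1
MUL      -1 0
DUP      -1 0 0
SUB      -1 0
GT       0
PUSH -4  0 -4
MOD      0
PUSH -9  0 -9
ADD      -9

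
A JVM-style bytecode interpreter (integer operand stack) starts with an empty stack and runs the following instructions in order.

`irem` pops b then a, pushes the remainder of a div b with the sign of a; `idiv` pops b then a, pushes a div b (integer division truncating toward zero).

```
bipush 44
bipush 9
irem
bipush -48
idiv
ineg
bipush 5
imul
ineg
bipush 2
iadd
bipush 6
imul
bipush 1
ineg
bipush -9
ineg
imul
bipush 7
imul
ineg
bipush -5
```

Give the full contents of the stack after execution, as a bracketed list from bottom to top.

[12, 63, -5]

bipush 44   44
bipush 9    44 9
irem        8
bipush -48  8 -48
idiv        0
ineg        0
bipush 5    0 5
imul        0
ineg        0
bipush 2    0 2
iadd        2
bipush 6    2 6
imul        12
bipush 1    12 1
ineg        12 -1
bipush -9   12 -1 -9
ineg        12 -1 9
imul        12 -9
bipush 7    12 -9 7
imul        12 -63
ineg        12 63
bipush -5   12 63 -5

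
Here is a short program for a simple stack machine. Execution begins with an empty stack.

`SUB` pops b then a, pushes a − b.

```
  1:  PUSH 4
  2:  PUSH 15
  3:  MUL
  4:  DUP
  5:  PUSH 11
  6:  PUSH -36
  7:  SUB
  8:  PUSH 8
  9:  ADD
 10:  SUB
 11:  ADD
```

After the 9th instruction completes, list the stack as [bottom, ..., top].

PUSH 4    [4]
PUSH 15   [4, 15]
MUL       [60]
DUP       [60, 60]
PUSH 11   [60, 60, 11]
PUSH -36  [60, 60, 11, -36]
SUB       [60, 60, 47]
PUSH 8    [60, 60, 47, 8]
ADD       [60, 60, 55]

[60, 60, 55]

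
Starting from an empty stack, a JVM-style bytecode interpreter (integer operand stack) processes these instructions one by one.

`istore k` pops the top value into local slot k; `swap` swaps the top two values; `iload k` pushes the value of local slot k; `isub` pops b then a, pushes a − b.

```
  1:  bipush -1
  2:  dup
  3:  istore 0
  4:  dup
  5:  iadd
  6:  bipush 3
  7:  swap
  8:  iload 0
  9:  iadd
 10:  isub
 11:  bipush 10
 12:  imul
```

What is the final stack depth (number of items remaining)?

1

bipush -1 → [-1]
dup       → [-1, -1]
istore 0  → [-1]
dup       → [-1, -1]
iadd      → [-2]
bipush 3  → [-2, 3]
swap      → [3, -2]
iload 0   → [3, -2, -1]
iadd      → [3, -3]
isub      → [6]
bipush 10 → [6, 10]
imul      → [60]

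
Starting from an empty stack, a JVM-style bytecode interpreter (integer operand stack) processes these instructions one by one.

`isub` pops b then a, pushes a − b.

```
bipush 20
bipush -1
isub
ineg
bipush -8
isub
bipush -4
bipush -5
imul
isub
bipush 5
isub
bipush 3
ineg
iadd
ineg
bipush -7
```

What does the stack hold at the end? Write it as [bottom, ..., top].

bipush 20 → [20]
bipush -1 → [20, -1]
isub      → [21]
ineg      → [-21]
bipush -8 → [-21, -8]
isub      → [-13]
bipush -4 → [-13, -4]
bipush -5 → [-13, -4, -5]
imul      → [-13, 20]
isub      → [-33]
bipush 5  → [-33, 5]
isub      → [-38]
bipush 3  → [-38, 3]
ineg      → [-38, -3]
iadd      → [-41]
ineg      → [41]
bipush -7 → [41, -7]

[41, -7]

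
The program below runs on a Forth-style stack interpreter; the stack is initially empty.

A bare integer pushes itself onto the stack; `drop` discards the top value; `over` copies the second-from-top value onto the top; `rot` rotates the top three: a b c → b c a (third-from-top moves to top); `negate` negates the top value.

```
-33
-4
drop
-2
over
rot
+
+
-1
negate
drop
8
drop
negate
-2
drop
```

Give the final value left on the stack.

68

-33     -33
-4      -33 -4
drop    -33
-2      -33 -2
over    -33 -2 -33
rot     -2 -33 -33
+       -2 -66
+       -68
-1      -68 -1
negate  -68 1
drop    -68
8       -68 8
drop    -68
negate  68
-2      68 -2
drop    68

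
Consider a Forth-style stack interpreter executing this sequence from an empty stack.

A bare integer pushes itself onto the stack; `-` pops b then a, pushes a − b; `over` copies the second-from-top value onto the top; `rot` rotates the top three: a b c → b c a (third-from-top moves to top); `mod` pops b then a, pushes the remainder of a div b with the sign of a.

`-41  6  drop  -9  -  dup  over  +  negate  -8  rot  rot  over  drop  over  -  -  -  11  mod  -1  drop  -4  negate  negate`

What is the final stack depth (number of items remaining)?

2

-41    -> [-41]
6      -> [-41, 6]
drop   -> [-41]
-9     -> [-41, -9]
-      -> [-32]
dup    -> [-32, -32]
over   -> [-32, -32, -32]
+      -> [-32, -64]
negate -> [-32, 64]
-8     -> [-32, 64, -8]
rot    -> [64, -8, -32]
rot    -> [-8, -32, 64]
over   -> [-8, -32, 64, -32]
drop   -> [-8, -32, 64]
over   -> [-8, -32, 64, -32]
-      -> [-8, -32, 96]
-      -> [-8, -128]
-      -> [120]
11     -> [120, 11]
mod    -> [10]
-1     -> [10, -1]
drop   -> [10]
-4     -> [10, -4]
negate -> [10, 4]
negate -> [10, -4]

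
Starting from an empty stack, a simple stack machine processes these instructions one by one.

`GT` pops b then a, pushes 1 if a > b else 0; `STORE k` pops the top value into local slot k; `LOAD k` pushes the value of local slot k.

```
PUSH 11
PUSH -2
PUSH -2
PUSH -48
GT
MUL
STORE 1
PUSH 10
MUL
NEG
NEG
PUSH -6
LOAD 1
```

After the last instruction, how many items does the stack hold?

PUSH 11  → [11]
PUSH -2  → [11, -2]
PUSH -2  → [11, -2, -2]
PUSH -48 → [11, -2, -2, -48]
GT       → [11, -2, 1]
MUL      → [11, -2]
STORE 1  → [11]
PUSH 10  → [11, 10]
MUL      → [110]
NEG      → [-110]
NEG      → [110]
PUSH -6  → [110, -6]
LOAD 1   → [110, -6, -2]

3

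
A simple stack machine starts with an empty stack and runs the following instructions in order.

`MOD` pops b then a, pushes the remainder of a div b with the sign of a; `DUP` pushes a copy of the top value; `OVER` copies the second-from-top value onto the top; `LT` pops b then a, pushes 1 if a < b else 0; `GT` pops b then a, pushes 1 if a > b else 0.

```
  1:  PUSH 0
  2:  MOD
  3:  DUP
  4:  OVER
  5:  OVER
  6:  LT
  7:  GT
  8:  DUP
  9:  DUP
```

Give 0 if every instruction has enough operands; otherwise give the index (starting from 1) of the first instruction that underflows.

PUSH 0 : [0]
MOD  — needs 2 operands, stack has 1 → underflow

2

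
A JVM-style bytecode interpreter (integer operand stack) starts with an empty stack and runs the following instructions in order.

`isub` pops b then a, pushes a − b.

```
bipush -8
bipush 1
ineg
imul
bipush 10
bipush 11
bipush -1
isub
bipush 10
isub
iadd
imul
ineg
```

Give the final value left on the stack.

bipush -8 : -8
bipush 1  : -8 1
ineg      : -8 -1
imul      : 8
bipush 10 : 8 10
bipush 11 : 8 10 11
bipush -1 : 8 10 11 -1
isub      : 8 10 12
bipush 10 : 8 10 12 10
isub      : 8 10 2
iadd      : 8 12
imul      : 96
ineg      : -96

-96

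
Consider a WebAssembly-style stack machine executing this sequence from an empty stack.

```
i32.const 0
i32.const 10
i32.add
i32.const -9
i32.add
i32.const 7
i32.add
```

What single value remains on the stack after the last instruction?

i32.const 0  → 0
i32.const 10 → 0 10
i32.add      → 10
i32.const -9 → 10 -9
i32.add      → 1
i32.const 7  → 1 7
i32.add      → 8

8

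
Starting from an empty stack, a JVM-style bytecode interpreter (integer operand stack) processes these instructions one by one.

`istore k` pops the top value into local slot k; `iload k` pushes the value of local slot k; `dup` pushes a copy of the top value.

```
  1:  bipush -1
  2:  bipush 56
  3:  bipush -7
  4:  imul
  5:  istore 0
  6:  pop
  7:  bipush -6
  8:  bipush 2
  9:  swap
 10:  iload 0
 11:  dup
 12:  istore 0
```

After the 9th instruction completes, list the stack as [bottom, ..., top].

[2, -6]

bipush -1  [-1]
bipush 56  [-1, 56]
bipush -7  [-1, 56, -7]
imul       [-1, -392]
istore 0   [-1]
pop        []
bipush -6  [-6]
bipush 2   [-6, 2]
swap       [2, -6]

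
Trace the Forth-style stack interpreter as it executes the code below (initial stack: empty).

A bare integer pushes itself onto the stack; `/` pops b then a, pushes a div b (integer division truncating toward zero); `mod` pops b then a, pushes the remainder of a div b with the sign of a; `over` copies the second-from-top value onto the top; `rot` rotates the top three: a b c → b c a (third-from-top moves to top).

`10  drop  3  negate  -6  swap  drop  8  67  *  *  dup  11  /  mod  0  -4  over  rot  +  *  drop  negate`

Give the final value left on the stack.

10      10
drop    (empty)
3       3
negate  -3
-6      -3 -6
swap    -6 -3
drop    -6
8       -6 8
67      -6 8 67
*       -6 536
*       -3216
dup     -3216 -3216
11      -3216 -3216 11
/       -3216 -292
mod     -4
0       -4 0
-4      -4 0 -4
over    -4 0 -4 0
rot     -4 -4 0 0
+       -4 -4 0
*       -4 0
drop    -4
negate  4

4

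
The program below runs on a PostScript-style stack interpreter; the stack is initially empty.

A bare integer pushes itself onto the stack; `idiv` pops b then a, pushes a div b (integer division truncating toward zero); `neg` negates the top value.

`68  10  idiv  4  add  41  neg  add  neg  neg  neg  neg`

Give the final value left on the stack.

-31

68   : [68]
10   : [68, 10]
idiv : [6]
4    : [6, 4]
add  : [10]
41   : [10, 41]
neg  : [10, -41]
add  : [-31]
neg  : [31]
neg  : [-31]
neg  : [31]
neg  : [-31]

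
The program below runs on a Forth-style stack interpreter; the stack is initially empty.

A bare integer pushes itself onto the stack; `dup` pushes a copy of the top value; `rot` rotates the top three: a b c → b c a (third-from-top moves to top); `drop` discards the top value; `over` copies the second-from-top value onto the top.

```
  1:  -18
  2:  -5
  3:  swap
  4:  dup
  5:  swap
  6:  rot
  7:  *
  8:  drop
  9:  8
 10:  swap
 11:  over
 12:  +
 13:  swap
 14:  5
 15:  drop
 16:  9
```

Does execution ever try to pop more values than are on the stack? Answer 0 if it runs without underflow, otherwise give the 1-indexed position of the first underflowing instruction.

-18  → [-18]
-5   → [-18, -5]
swap → [-5, -18]
dup  → [-5, -18, -18]
swap → [-5, -18, -18]
rot  → [-18, -18, -5]
*    → [-18, 90]
drop → [-18]
8    → [-18, 8]
swap → [8, -18]
over → [8, -18, 8]
+    → [8, -10]
swap → [-10, 8]
5    → [-10, 8, 5]
drop → [-10, 8]
9    → [-10, 8, 9]

0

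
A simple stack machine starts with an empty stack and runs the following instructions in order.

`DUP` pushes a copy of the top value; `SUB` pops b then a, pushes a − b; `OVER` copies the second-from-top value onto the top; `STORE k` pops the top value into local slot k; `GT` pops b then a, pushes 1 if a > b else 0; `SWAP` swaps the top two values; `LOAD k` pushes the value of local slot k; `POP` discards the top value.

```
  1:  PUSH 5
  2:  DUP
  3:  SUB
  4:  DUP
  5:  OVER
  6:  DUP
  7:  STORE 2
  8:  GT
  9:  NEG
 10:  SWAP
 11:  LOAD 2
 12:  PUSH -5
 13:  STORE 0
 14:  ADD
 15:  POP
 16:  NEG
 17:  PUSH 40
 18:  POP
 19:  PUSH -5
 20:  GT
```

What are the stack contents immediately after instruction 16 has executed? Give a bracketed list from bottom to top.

[0]

PUSH 5  -> [5]
DUP     -> [5, 5]
SUB     -> [0]
DUP     -> [0, 0]
OVER    -> [0, 0, 0]
DUP     -> [0, 0, 0, 0]
STORE 2 -> [0, 0, 0]
GT      -> [0, 0]
NEG     -> [0, 0]
SWAP    -> [0, 0]
LOAD 2  -> [0, 0, 0]
PUSH -5 -> [0, 0, 0, -5]
STORE 0 -> [0, 0, 0]
ADD     -> [0, 0]
POP     -> [0]
NEG     -> [0]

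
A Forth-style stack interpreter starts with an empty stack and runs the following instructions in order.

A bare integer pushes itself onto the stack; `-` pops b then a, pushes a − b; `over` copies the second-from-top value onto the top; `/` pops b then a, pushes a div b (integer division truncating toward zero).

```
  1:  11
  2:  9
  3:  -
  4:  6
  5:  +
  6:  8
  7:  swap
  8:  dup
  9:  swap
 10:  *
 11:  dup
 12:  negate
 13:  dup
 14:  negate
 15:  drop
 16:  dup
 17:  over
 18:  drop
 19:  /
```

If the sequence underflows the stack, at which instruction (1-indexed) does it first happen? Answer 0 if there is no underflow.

11     -> [11]
9      -> [11, 9]
-      -> [2]
6      -> [2, 6]
+      -> [8]
8      -> [8, 8]
swap   -> [8, 8]
dup    -> [8, 8, 8]
swap   -> [8, 8, 8]
*      -> [8, 64]
dup    -> [8, 64, 64]
negate -> [8, 64, -64]
dup    -> [8, 64, -64, -64]
negate -> [8, 64, -64, 64]
drop   -> [8, 64, -64]
dup    -> [8, 64, -64, -64]
over   -> [8, 64, -64, -64, -64]
drop   -> [8, 64, -64, -64]
/      -> [8, 64, 1]

0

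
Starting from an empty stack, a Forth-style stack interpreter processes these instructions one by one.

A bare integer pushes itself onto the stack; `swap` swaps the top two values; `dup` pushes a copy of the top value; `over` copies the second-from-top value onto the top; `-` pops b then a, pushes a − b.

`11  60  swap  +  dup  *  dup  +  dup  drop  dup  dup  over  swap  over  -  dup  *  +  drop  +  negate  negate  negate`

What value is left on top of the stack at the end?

-20164

11     → 11
60     → 11 60
swap   → 60 11
+      → 71
dup    → 71 71
*      → 5041
dup    → 5041 5041
+      → 10082
dup    → 10082 10082
drop   → 10082
dup    → 10082 10082
dup    → 10082 10082 10082
over   → 10082 10082 10082 10082
swap   → 10082 10082 10082 10082
over   → 10082 10082 10082 10082 10082
-      → 10082 10082 10082 0
dup    → 10082 10082 10082 0 0
*      → 10082 10082 10082 0
+      → 10082 10082 10082
drop   → 10082 10082
+      → 20164
negate → -20164
negate → 20164
negate → -20164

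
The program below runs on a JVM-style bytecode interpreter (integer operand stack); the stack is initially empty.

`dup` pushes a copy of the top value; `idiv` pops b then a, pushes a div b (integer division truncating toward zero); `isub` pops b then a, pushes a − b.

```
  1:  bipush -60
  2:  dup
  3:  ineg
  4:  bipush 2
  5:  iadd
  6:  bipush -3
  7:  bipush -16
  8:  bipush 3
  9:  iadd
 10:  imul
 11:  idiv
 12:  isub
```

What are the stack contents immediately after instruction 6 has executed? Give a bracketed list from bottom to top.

bipush -60  -60
dup         -60 -60
ineg        -60 60
bipush 2    -60 60 2
iadd        -60 62
bipush -3   -60 62 -3

[-60, 62, -3]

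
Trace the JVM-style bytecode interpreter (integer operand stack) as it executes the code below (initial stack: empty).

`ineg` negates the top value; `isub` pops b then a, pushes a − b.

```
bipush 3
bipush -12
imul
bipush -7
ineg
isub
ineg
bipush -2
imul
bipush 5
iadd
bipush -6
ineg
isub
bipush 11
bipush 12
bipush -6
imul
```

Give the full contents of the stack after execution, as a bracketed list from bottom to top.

[-87, 11, -72]

bipush 3   -> [3]
bipush -12 -> [3, -12]
imul       -> [-36]
bipush -7  -> [-36, -7]
ineg       -> [-36, 7]
isub       -> [-43]
ineg       -> [43]
bipush -2  -> [43, -2]
imul       -> [-86]
bipush 5   -> [-86, 5]
iadd       -> [-81]
bipush -6  -> [-81, -6]
ineg       -> [-81, 6]
isub       -> [-87]
bipush 11  -> [-87, 11]
bipush 12  -> [-87, 11, 12]
bipush -6  -> [-87, 11, 12, -6]
imul       -> [-87, 11, -72]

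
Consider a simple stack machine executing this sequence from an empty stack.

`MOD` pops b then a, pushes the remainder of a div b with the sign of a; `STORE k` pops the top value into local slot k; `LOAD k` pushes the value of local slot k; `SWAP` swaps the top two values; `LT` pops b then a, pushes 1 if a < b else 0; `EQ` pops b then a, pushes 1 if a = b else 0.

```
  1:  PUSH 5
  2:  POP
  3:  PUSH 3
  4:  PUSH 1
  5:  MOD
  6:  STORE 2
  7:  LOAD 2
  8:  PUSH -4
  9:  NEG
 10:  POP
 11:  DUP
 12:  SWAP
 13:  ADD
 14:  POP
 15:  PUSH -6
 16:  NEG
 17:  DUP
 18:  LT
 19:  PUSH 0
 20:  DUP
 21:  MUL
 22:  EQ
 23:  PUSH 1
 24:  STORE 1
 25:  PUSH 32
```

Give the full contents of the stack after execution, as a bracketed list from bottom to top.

[1, 32]

PUSH 5  → [5]
POP     → []
PUSH 3  → [3]
PUSH 1  → [3, 1]
MOD     → [0]
STORE 2 → []
LOAD 2  → [0]
PUSH -4 → [0, -4]
NEG     → [0, 4]
POP     → [0]
DUP     → [0, 0]
SWAP    → [0, 0]
ADD     → [0]
POP     → []
PUSH -6 → [-6]
NEG     → [6]
DUP     → [6, 6]
LT      → [0]
PUSH 0  → [0, 0]
DUP     → [0, 0, 0]
MUL     → [0, 0]
EQ      → [1]
PUSH 1  → [1, 1]
STORE 1 → [1]
PUSH 32 → [1, 32]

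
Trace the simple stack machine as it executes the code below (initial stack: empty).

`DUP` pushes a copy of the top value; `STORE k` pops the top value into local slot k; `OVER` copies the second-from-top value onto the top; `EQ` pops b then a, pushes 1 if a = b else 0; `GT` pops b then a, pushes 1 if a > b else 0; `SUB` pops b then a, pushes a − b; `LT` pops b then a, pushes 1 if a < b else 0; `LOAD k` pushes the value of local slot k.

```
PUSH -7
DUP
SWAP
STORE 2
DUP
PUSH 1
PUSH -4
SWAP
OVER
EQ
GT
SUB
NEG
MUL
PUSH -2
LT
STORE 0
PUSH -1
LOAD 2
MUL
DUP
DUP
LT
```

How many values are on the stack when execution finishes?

PUSH -7 : -7
DUP     : -7 -7
SWAP    : -7 -7
STORE 2 : -7
DUP     : -7 -7
PUSH 1  : -7 -7 1
PUSH -4 : -7 -7 1 -4
SWAP    : -7 -7 -4 1
OVER    : -7 -7 -4 1 -4
EQ      : -7 -7 -4 0
GT      : -7 -7 0
SUB     : -7 -7
NEG     : -7 7
MUL     : -49
PUSH -2 : -49 -2
LT      : 1
STORE 0 : (empty)
PUSH -1 : -1
LOAD 2  : -1 -7
MUL     : 7
DUP     : 7 7
DUP     : 7 7 7
LT      : 7 0

2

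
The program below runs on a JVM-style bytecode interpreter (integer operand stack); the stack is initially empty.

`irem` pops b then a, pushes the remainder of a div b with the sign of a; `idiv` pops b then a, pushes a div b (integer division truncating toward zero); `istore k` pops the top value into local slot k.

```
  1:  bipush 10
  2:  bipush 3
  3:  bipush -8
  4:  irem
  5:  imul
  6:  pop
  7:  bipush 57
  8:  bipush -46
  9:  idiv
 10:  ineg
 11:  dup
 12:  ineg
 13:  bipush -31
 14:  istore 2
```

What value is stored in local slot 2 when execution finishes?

bipush 10  -> [10]
bipush 3   -> [10, 3]
bipush -8  -> [10, 3, -8]
irem       -> [10, 3]
imul       -> [30]
pop        -> []
bipush 57  -> [57]
bipush -46 -> [57, -46]
idiv       -> [-1]
ineg       -> [1]
dup        -> [1, 1]
ineg       -> [1, -1]
bipush -31 -> [1, -1, -31]
istore 2   -> [1, -1]

-31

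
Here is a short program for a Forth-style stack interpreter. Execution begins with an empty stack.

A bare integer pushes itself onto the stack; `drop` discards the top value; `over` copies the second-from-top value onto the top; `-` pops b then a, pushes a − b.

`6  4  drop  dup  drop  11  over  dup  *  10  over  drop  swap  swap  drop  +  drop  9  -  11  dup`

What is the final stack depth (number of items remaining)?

6    → [6]
4    → [6, 4]
drop → [6]
dup  → [6, 6]
drop → [6]
11   → [6, 11]
over → [6, 11, 6]
dup  → [6, 11, 6, 6]
*    → [6, 11, 36]
10   → [6, 11, 36, 10]
over → [6, 11, 36, 10, 36]
drop → [6, 11, 36, 10]
swap → [6, 11, 10, 36]
swap → [6, 11, 36, 10]
drop → [6, 11, 36]
+    → [6, 47]
drop → [6]
9    → [6, 9]
-    → [-3]
11   → [-3, 11]
dup  → [-3, 11, 11]

3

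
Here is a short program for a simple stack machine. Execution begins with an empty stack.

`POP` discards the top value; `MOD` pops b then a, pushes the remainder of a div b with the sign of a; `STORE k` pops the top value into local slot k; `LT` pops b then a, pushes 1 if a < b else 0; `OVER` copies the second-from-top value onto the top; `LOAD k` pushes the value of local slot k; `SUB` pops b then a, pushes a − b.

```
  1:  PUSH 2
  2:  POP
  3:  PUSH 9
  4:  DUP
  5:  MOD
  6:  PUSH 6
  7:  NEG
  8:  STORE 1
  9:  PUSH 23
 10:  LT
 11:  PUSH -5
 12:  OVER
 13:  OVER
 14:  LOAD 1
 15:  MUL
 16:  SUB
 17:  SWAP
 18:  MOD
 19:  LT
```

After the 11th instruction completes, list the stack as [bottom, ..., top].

[1, -5]

PUSH 2  → 2
POP     → (empty)
PUSH 9  → 9
DUP     → 9 9
MOD     → 0
PUSH 6  → 0 6
NEG     → 0 -6
STORE 1 → 0
PUSH 23 → 0 23
LT      → 1
PUSH -5 → 1 -5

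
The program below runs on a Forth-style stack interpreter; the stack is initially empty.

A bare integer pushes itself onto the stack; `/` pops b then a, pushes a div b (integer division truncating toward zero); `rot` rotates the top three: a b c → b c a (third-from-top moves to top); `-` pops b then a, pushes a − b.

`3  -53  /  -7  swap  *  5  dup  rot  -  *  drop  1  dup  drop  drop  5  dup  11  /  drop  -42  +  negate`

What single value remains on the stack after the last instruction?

3      -> [3]
-53    -> [3, -53]
/      -> [0]
-7     -> [0, -7]
swap   -> [-7, 0]
*      -> [0]
5      -> [0, 5]
dup    -> [0, 5, 5]
rot    -> [5, 5, 0]
-      -> [5, 5]
*      -> [25]
drop   -> []
1      -> [1]
dup    -> [1, 1]
drop   -> [1]
drop   -> []
5      -> [5]
dup    -> [5, 5]
11     -> [5, 5, 11]
/      -> [5, 0]
drop   -> [5]
-42    -> [5, -42]
+      -> [-37]
negate -> [37]

37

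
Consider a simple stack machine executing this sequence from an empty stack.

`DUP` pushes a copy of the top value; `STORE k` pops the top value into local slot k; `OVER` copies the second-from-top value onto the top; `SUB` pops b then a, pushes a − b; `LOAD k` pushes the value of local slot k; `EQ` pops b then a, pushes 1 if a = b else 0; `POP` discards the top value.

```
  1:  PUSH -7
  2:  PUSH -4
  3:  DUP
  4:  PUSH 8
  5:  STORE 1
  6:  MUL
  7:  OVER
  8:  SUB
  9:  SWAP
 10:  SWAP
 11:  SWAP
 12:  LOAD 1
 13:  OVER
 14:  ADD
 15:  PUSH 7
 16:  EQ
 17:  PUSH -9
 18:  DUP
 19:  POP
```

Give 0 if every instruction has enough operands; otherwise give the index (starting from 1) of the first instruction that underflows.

0

PUSH -7  [-7]
PUSH -4  [-7, -4]
DUP      [-7, -4, -4]
PUSH 8   [-7, -4, -4, 8]
STORE 1  [-7, -4, -4]
MUL      [-7, 16]
OVER     [-7, 16, -7]
SUB      [-7, 23]
SWAP     [23, -7]
SWAP     [-7, 23]
SWAP     [23, -7]
LOAD 1   [23, -7, 8]
OVER     [23, -7, 8, -7]
ADD      [23, -7, 1]
PUSH 7   [23, -7, 1, 7]
EQ       [23, -7, 0]
PUSH -9  [23, -7, 0, -9]
DUP      [23, -7, 0, -9, -9]
POP      [23, -7, 0, -9]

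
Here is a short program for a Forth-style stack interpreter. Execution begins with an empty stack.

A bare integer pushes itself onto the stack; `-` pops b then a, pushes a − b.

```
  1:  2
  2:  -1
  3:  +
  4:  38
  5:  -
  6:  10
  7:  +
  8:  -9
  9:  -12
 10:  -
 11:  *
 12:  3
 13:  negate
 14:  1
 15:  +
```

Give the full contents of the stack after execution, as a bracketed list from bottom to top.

2      -> 2
-1     -> 2 -1
+      -> 1
38     -> 1 38
-      -> -37
10     -> -37 10
+      -> -27
-9     -> -27 -9
-12    -> -27 -9 -12
-      -> -27 3
*      -> -81
3      -> -81 3
negate -> -81 -3
1      -> -81 -3 1
+      -> -81 -2

[-81, -2]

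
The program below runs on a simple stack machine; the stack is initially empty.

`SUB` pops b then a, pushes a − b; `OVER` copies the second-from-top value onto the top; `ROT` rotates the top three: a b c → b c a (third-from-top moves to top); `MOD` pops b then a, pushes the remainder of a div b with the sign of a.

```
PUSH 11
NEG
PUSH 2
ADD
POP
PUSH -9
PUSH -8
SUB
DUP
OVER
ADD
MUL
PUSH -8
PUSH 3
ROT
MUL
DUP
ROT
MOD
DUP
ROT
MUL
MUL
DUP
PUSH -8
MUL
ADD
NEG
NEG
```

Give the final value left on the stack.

PUSH 11 : [11]
NEG     : [-11]
PUSH 2  : [-11, 2]
ADD     : [-9]
POP     : []
PUSH -9 : [-9]
PUSH -8 : [-9, -8]
SUB     : [-1]
DUP     : [-1, -1]
OVER    : [-1, -1, -1]
ADD     : [-1, -2]
MUL     : [2]
PUSH -8 : [2, -8]
PUSH 3  : [2, -8, 3]
ROT     : [-8, 3, 2]
MUL     : [-8, 6]
DUP     : [-8, 6, 6]
ROT     : [6, 6, -8]
MOD     : [6, 6]
DUP     : [6, 6, 6]
ROT     : [6, 6, 6]
MUL     : [6, 36]
MUL     : [216]
DUP     : [216, 216]
PUSH -8 : [216, 216, -8]
MUL     : [216, -1728]
ADD     : [-1512]
NEG     : [1512]
NEG     : [-1512]

-1512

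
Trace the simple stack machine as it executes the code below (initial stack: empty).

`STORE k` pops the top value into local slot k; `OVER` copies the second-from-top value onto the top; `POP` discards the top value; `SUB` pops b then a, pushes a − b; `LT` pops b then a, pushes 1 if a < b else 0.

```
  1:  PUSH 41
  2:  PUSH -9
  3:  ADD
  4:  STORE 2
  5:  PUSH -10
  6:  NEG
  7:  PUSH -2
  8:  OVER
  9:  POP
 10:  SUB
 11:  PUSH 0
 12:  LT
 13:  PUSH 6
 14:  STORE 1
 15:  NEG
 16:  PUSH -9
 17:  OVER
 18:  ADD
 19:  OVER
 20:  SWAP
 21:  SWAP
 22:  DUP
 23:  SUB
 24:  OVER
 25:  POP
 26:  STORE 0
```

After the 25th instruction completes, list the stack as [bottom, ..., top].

[0, -9, 0]

PUSH 41   [41]
PUSH -9   [41, -9]
ADD       [32]
STORE 2   []
PUSH -10  [-10]
NEG       [10]
PUSH -2   [10, -2]
OVER      [10, -2, 10]
POP       [10, -2]
SUB       [12]
PUSH 0    [12, 0]
LT        [0]
PUSH 6    [0, 6]
STORE 1   [0]
NEG       [0]
PUSH -9   [0, -9]
OVER      [0, -9, 0]
ADD       [0, -9]
OVER      [0, -9, 0]
SWAP      [0, 0, -9]
SWAP      [0, -9, 0]
DUP       [0, -9, 0, 0]
SUB       [0, -9, 0]
OVER      [0, -9, 0, -9]
POP       [0, -9, 0]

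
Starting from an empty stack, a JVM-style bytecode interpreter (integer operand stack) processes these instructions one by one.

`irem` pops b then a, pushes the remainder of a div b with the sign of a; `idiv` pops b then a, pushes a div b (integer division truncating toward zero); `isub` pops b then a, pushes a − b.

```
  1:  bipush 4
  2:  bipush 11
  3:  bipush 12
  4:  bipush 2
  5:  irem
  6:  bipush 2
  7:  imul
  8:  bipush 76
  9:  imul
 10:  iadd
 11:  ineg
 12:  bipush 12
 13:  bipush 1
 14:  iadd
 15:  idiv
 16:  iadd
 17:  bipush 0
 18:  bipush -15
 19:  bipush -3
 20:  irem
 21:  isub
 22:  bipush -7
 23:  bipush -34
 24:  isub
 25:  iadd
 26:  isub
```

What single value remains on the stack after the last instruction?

-23

bipush 4   → 4
bipush 11  → 4 11
bipush 12  → 4 11 12
bipush 2   → 4 11 12 2
irem       → 4 11 0
bipush 2   → 4 11 0 2
imul       → 4 11 0
bipush 76  → 4 11 0 76
imul       → 4 11 0
iadd       → 4 11
ineg       → 4 -11
bipush 12  → 4 -11 12
bipush 1   → 4 -11 12 1
iadd       → 4 -11 13
idiv       → 4 0
iadd       → 4
bipush 0   → 4 0
bipush -15 → 4 0 -15
bipush -3  → 4 0 -15 -3
irem       → 4 0 0
isub       → 4 0
bipush -7  → 4 0 -7
bipush -34 → 4 0 -7 -34
isub       → 4 0 27
iadd       → 4 27
isub       → -23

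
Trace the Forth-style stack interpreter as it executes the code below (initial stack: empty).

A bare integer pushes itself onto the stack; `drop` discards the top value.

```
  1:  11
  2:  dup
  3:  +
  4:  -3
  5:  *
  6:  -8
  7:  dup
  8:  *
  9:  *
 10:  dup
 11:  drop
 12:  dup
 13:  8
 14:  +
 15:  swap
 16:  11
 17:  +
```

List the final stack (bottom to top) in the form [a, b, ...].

[-4216, -4213]

11   : 11
dup  : 11 11
+    : 22
-3   : 22 -3
*    : -66
-8   : -66 -8
dup  : -66 -8 -8
*    : -66 64
*    : -4224
dup  : -4224 -4224
drop : -4224
dup  : -4224 -4224
8    : -4224 -4224 8
+    : -4224 -4216
swap : -4216 -4224
11   : -4216 -4224 11
+    : -4216 -4213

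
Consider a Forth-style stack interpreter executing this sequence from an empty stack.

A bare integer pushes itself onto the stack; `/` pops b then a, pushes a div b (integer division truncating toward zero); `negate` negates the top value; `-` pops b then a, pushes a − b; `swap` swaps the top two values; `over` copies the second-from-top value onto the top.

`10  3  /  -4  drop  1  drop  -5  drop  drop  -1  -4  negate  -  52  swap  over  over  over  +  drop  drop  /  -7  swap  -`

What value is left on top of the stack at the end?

10     -> 10
3      -> 10 3
/      -> 3
-4     -> 3 -4
drop   -> 3
1      -> 3 1
drop   -> 3
-5     -> 3 -5
drop   -> 3
drop   -> (empty)
-1     -> -1
-4     -> -1 -4
negate -> -1 4
-      -> -5
52     -> -5 52
swap   -> 52 -5
over   -> 52 -5 52
over   -> 52 -5 52 -5
over   -> 52 -5 52 -5 52
+      -> 52 -5 52 47
drop   -> 52 -5 52
drop   -> 52 -5
/      -> -10
-7     -> -10 -7
swap   -> -7 -10
-      -> 3

3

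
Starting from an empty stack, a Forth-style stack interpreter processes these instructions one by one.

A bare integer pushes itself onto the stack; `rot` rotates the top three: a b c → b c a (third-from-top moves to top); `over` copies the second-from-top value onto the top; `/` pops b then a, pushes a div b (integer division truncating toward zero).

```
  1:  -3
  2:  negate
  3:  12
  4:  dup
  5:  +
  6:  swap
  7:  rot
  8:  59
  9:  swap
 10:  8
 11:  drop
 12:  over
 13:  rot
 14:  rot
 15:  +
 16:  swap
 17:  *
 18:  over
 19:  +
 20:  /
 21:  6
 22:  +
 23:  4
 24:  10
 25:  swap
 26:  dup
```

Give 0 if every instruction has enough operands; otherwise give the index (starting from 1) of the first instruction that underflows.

-3      [-3]
negate  [3]
12      [3, 12]
dup     [3, 12, 12]
+       [3, 24]
swap    [24, 3]
rot  — needs 3 operands, stack has 2 → underflow

7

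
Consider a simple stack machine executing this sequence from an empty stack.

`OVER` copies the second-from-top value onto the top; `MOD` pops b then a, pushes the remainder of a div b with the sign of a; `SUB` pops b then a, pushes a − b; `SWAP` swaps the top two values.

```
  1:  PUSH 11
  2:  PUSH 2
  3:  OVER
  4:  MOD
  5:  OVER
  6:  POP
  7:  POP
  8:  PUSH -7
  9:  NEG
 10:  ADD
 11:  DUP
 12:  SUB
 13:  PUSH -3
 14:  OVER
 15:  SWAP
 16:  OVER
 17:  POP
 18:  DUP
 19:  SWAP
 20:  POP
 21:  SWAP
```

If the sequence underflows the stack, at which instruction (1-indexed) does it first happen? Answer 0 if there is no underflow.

0

PUSH 11 → [11]
PUSH 2  → [11, 2]
OVER    → [11, 2, 11]
MOD     → [11, 2]
OVER    → [11, 2, 11]
POP     → [11, 2]
POP     → [11]
PUSH -7 → [11, -7]
NEG     → [11, 7]
ADD     → [18]
DUP     → [18, 18]
SUB     → [0]
PUSH -3 → [0, -3]
OVER    → [0, -3, 0]
SWAP    → [0, 0, -3]
OVER    → [0, 0, -3, 0]
POP     → [0, 0, -3]
DUP     → [0, 0, -3, -3]
SWAP    → [0, 0, -3, -3]
POP     → [0, 0, -3]
SWAP    → [0, -3, 0]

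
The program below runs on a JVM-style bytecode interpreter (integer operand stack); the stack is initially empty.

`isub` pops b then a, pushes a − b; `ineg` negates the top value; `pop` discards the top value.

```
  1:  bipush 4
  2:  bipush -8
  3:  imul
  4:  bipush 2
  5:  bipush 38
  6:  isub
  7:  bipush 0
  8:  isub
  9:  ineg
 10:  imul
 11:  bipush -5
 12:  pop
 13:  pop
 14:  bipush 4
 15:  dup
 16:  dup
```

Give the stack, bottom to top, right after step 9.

[-32, 36]

bipush 4  → 4
bipush -8 → 4 -8
imul      → -32
bipush 2  → -32 2
bipush 38 → -32 2 38
isub      → -32 -36
bipush 0  → -32 -36 0
isub      → -32 -36
ineg      → -32 36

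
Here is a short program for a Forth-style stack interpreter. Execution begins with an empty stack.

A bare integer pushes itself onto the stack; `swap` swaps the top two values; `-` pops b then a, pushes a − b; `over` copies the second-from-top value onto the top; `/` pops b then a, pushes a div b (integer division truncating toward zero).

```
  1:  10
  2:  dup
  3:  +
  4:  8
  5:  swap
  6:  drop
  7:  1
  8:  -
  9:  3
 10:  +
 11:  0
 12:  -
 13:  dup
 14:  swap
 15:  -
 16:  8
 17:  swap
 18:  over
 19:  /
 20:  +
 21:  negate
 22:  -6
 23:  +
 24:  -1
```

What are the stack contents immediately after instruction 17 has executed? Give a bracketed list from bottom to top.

10   -> [10]
dup  -> [10, 10]
+    -> [20]
8    -> [20, 8]
swap -> [8, 20]
drop -> [8]
1    -> [8, 1]
-    -> [7]
3    -> [7, 3]
+    -> [10]
0    -> [10, 0]
-    -> [10]
dup  -> [10, 10]
swap -> [10, 10]
-    -> [0]
8    -> [0, 8]
swap -> [8, 0]

[8, 0]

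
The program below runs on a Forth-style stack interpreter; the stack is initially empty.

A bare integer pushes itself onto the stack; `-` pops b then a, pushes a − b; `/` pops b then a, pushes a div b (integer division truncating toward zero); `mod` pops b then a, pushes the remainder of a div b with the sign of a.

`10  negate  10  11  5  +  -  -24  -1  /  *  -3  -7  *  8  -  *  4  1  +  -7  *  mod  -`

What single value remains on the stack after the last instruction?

10      [10]
negate  [-10]
10      [-10, 10]
11      [-10, 10, 11]
5       [-10, 10, 11, 5]
+       [-10, 10, 16]
-       [-10, -6]
-24     [-10, -6, -24]
-1      [-10, -6, -24, -1]
/       [-10, -6, 24]
*       [-10, -144]
-3      [-10, -144, -3]
-7      [-10, -144, -3, -7]
*       [-10, -144, 21]
8       [-10, -144, 21, 8]
-       [-10, -144, 13]
*       [-10, -1872]
4       [-10, -1872, 4]
1       [-10, -1872, 4, 1]
+       [-10, -1872, 5]
-7      [-10, -1872, 5, -7]
*       [-10, -1872, -35]
mod     [-10, -17]
-       [7]

7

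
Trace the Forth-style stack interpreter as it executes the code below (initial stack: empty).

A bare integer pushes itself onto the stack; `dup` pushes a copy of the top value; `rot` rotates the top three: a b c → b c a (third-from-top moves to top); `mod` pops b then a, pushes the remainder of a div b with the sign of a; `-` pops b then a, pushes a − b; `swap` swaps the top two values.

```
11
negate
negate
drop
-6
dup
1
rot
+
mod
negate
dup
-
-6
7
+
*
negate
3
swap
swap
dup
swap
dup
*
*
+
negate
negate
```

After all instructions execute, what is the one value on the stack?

11      11
negate  -11
negate  11
drop    (empty)
-6      -6
dup     -6 -6
1       -6 -6 1
rot     -6 1 -6
+       -6 -5
mod     -1
negate  1
dup     1 1
-       0
-6      0 -6
7       0 -6 7
+       0 1
*       0
negate  0
3       0 3
swap    3 0
swap    0 3
dup     0 3 3
swap    0 3 3
dup     0 3 3 3
*       0 3 9
*       0 27
+       27
negate  -27
negate  27

27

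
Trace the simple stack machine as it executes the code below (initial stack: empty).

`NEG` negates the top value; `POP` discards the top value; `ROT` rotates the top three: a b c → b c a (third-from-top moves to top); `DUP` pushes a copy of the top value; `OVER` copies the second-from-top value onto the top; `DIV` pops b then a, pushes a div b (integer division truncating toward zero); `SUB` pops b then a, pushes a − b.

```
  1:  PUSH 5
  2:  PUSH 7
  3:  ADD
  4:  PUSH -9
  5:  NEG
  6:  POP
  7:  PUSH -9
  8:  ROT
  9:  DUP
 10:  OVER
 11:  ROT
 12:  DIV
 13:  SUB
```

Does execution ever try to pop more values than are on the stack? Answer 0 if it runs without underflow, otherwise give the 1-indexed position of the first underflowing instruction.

8

PUSH 5  -> 5
PUSH 7  -> 5 7
ADD     -> 12
PUSH -9 -> 12 -9
NEG     -> 12 9
POP     -> 12
PUSH -9 -> 12 -9
ROT  — needs 3 operands, stack has 2 → underflow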